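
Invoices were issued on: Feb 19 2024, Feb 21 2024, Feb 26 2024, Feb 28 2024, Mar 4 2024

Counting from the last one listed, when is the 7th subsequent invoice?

Mar 27 2024

Every event lands on a Monday or Wednesday (gaps cycle 2, 5, 2, 5).
So the schedule is: every Monday and Wednesday.
The following Wednesday is Mar 6 2024.
Next Monday: Mar 11 2024.
Next Wednesday: Mar 13 2024.
Next Monday: Mar 18 2024.
Next Wednesday: Mar 20 2024.
Next Monday: Mar 25 2024.
The following Wednesday is Mar 27 2024.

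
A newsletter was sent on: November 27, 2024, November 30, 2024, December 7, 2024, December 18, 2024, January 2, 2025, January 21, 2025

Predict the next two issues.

Intervals are 3, 7, 11, 15, 19 days — an arithmetic progression with common difference 4.
Next gap: 23 days. January 21, 2025 + 23 days = February 13, 2025.
Next gap: 27 days. February 13, 2025 + 27 days = March 12, 2025.

February 13, 2025; March 12, 2025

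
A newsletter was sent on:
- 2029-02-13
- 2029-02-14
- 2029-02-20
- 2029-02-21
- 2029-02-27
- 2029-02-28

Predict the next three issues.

The gap pattern 1, 6, 1, 6, 1 repeats every 2 events.
These are the Tuesdays and Wednesdays of each week.
Next Tuesday: 2029-03-06.
The following Wednesday is 2029-03-07.
The following Tuesday is 2029-03-13.

2029-03-06, 2029-03-07, 2029-03-13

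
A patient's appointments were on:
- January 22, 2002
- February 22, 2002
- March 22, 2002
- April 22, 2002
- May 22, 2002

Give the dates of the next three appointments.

June 22, 2002; July 22, 2002; August 22, 2002

The day-of-month is always 22 (31, 28, 31, 30 days between events).
So this recurs on the 22nd of each month.
Next: June 2002 → June 22, 2002.
July 2002: July 22, 2002.
August 2002: August 22, 2002.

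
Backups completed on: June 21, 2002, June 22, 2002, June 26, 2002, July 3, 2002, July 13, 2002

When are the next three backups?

The spacing grows by 3 each time: 1, 4, 7, 10 days.
Next gap: 13 days. July 13, 2002 + 13 days = July 26, 2002.
Next gap: 16 days. July 26, 2002 + 16 days = August 11, 2002.
Next gap: 19 days. August 11, 2002 + 19 days = August 30, 2002.

July 26, 2002; August 11, 2002; August 30, 2002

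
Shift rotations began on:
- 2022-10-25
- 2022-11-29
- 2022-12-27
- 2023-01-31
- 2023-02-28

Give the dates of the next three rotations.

All Tuesdays; the gaps (35, 28, 35, 28) vary with month length.
This is the last Tuesday of each month.
Last Tuesday of March 2023: 2023-03-28.
Last Tuesday of April 2023: 2023-04-25.
Last Tuesday of May 2023: 2023-05-30.

2023-03-28, 2023-04-25, 2023-05-30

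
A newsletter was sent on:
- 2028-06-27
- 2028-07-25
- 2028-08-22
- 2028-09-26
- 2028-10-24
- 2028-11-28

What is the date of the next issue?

2028-12-26

These are Tuesdays at 28- or 35-day spacing (28, 28, 35, 28, 35).
The pattern: 4th Tuesday of the month.
December 2028 — 4th Tuesday is 2028-12-26.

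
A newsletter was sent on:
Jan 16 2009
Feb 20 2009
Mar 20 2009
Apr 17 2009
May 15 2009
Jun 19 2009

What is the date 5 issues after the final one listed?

Nov 20 2009

These are Fridays at 28- or 35-day spacing (35, 28, 28, 28, 35).
The pattern: 3rd Friday of the month.
3rd Friday of July 2009: Jul 17 2009.
August 2009 — 3rd Friday is Aug 21 2009.
September 2009 — 3rd Friday is Sep 18 2009.
3rd Friday of October 2009: Oct 16 2009.
November 2009 — 3rd Friday is Nov 20 2009.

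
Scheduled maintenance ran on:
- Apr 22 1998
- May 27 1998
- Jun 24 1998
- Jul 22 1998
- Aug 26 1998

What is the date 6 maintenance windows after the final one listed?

These are Wednesdays at 28- or 35-day spacing (35, 28, 28, 35).
The pattern: 4th Wednesday of the month.
September 1998 — 4th Wednesday is Sep 23 1998.
4th Wednesday of October 1998: Oct 28 1998.
November 1998 — 4th Wednesday is Nov 25 1998.
4th Wednesday of December 1998: Dec 23 1998.
4th Wednesday of January 1999: Jan 27 1999.
4th Wednesday of February 1999: Feb 24 1999.

Feb 24 1999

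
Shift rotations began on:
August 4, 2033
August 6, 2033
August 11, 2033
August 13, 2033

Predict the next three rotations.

August 18, 2033; August 20, 2033; August 25, 2033

Gaps: 2, 5, 2 days — not constant, but cyclic with period 2.
The events fall on every Thursday and Saturday.
Next Thursday: August 18, 2033.
The following Saturday is August 20, 2033.
Next Thursday: August 25, 2033.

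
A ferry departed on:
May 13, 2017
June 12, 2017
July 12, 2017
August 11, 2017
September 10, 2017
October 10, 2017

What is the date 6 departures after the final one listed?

Every event comes 30 days after the last (30, 30, 30, 30, 30).
October 10, 2017 + 30 days = November 9, 2017.
November 9, 2017 + 30 days = December 9, 2017.
December 9, 2017 + 30 days = January 8, 2018.
January 8, 2018 + 30 days = February 7, 2018.
February 7, 2018 + 30 days = March 9, 2018.
March 9, 2018 + 30 days = April 8, 2018.

April 8, 2018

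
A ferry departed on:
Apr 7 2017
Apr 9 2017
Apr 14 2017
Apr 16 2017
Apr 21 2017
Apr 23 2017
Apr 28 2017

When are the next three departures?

The gap pattern 2, 5, 2, 5, 2, 5 repeats every 2 events.
These are the Fridays and Sundays of each week.
Next Sunday: Apr 30 2017.
Next Friday: May 5 2017.
Next Sunday: May 7 2017.

Apr 30 2017, May 5 2017, May 7 2017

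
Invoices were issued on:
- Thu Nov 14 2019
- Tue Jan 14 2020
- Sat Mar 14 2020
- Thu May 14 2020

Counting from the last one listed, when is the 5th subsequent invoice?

The day-of-month is always 14 (61, 60, 61 days between events).
So this recurs on the 14th of every 2 months.
Next: July 2020 → Tue Jul 14 2020.
Next: September 2020 → Mon Sep 14 2020.
Next: November 2020 → Sat Nov 14 2020.
Next: January 2021 → Thu Jan 14 2021.
March 2021: Sun Mar 14 2021.

Sun Mar 14 2021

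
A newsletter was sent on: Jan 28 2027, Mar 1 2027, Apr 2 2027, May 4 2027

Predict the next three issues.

Jun 5 2027, Jul 7 2027, Aug 8 2027

The spacing is 32, 32, 32 days — always 32 days.
May 4 2027 + 32 days = Jun 5 2027.
Jun 5 2027 + 32 days = Jul 7 2027.
Jul 7 2027 + 32 days = Aug 8 2027.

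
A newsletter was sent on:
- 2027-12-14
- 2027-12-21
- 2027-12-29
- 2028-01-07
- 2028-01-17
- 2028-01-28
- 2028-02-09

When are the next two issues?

2028-02-22, 2028-03-07

Intervals are 7, 8, 9, 10, 11, 12 days — an arithmetic progression with common difference 1.
Next gap: 13 days. 2028-02-09 + 13 days = 2028-02-22.
Next gap: 14 days. 2028-02-22 + 14 days = 2028-03-07.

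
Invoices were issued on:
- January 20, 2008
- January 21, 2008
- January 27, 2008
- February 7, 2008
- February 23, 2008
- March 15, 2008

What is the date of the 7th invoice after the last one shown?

Intervals are 1, 6, 11, 16, 21 days — an arithmetic progression with common difference 5.
Next gap: 26 days. March 15, 2008 + 26 days = April 10, 2008.
Next gap: 31 days. April 10, 2008 + 31 days = May 11, 2008.
Next gap: 36 days. May 11, 2008 + 36 days = June 16, 2008.
Next gap: 41 days. June 16, 2008 + 41 days = July 27, 2008.
Next gap: 46 days. July 27, 2008 + 46 days = September 11, 2008.
Next gap: 51 days. September 11, 2008 + 51 days = November 1, 2008.
Next gap: 56 days. November 1, 2008 + 56 days = December 27, 2008.

December 27, 2008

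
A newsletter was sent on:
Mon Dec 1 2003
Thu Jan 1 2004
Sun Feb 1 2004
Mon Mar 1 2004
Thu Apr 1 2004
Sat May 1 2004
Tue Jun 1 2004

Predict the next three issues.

Each date is the 1st; the gaps (31, 31, 29, 31, 30, 31) track the month lengths.
The rule is the 1st of each month.
July 2004: Thu Jul 1 2004.
Next: August 2004 → Sun Aug 1 2004.
September 2004: Wed Sep 1 2004.

Thu Jul 1 2004, Sun Aug 1 2004, Wed Sep 1 2004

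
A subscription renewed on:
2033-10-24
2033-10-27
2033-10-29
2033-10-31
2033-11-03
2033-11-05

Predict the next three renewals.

2033-11-07, 2033-11-10, 2033-11-12

Every event lands on a Monday or Thursday or Saturday (gaps cycle 3, 2, 2, 3, 2).
So the schedule is: every Monday, Thursday and Saturday.
The following Monday is 2033-11-07.
The following Thursday is 2033-11-10.
The following Saturday is 2033-11-12.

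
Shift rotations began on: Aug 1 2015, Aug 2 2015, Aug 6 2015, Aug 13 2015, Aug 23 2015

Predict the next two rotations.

Gaps: 1, 4, 7, 10 days — each gap is 3 larger than the previous one.
Next gap: 13 days. Aug 23 2015 + 13 days = Sep 5 2015.
Next gap: 16 days. Sep 5 2015 + 16 days = Sep 21 2015.

Sep 5 2015, Sep 21 2015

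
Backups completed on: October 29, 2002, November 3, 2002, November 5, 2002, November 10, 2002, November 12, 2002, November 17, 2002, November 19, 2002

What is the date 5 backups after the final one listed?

December 8, 2002

Gaps: 5, 2, 5, 2, 5, 2 days — not constant, but cyclic with period 2.
The events fall on every Tuesday and Sunday.
Next Sunday: November 24, 2002.
Next Tuesday: November 26, 2002.
The following Sunday is December 1, 2002.
Next Tuesday: December 3, 2002.
Next Sunday: December 8, 2002.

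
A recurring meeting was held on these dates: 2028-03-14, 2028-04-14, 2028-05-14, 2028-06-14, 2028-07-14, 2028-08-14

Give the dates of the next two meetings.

2028-09-14, 2028-10-14

Gaps: 31, 30, 31, 30, 31 days — not constant. Every event is on the 14th of the month.
Pattern: the 14th of each month.
Next: September 2028 → 2028-09-14.
October 2028: 2028-10-14.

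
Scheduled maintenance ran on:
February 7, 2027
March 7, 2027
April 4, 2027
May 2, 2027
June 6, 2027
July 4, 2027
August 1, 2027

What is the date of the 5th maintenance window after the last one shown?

Gaps: 28, 28, 28, 35, 28, 28 days — a mix of 28 and 35. Every date is a Sunday.
Each is the 1st Sunday of its month.
September 2027 — 1st Sunday is September 5, 2027.
October 2027 — 1st Sunday is October 3, 2027.
November 2027 — 1st Sunday is November 7, 2027.
1st Sunday of December 2027: December 5, 2027.
January 2028 — 1st Sunday is January 2, 2028.

January 2, 2028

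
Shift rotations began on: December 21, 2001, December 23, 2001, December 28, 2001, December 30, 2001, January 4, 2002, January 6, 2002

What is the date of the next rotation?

January 11, 2002

Every event lands on a Friday or Sunday (gaps cycle 2, 5, 2, 5, 2).
So the schedule is: every Friday and Sunday.
The following Friday is January 11, 2002.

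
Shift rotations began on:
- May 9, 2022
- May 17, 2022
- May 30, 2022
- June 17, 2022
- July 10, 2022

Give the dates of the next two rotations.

Gaps: 8, 13, 18, 23 days — each gap is 5 larger than the previous one.
Next gap: 28 days. July 10, 2022 + 28 days = August 7, 2022.
Next gap: 33 days. August 7, 2022 + 33 days = September 9, 2022.

August 7, 2022; September 9, 2022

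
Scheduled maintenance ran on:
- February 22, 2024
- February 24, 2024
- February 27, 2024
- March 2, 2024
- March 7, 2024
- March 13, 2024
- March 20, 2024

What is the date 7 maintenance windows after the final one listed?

June 5, 2024

The spacing grows by 1 each time: 2, 3, 4, 5, 6, 7 days.
Next gap: 8 days. March 20, 2024 + 8 days = March 28, 2024.
Next gap: 9 days. March 28, 2024 + 9 days = April 6, 2024.
Next gap: 10 days. April 6, 2024 + 10 days = April 16, 2024.
Next gap: 11 days. April 16, 2024 + 11 days = April 27, 2024.
Next gap: 12 days. April 27, 2024 + 12 days = May 9, 2024.
Next gap: 13 days. May 9, 2024 + 13 days = May 22, 2024.
Next gap: 14 days. May 22, 2024 + 14 days = June 5, 2024.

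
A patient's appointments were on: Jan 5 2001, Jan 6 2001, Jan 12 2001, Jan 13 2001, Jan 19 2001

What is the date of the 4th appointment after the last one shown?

The gap pattern 1, 6, 1, 6 repeats every 2 events.
These are the Fridays and Saturdays of each week.
The following Saturday is Jan 20 2001.
Next Friday: Jan 26 2001.
Next Saturday: Jan 27 2001.
Next Friday: Feb 2 2001.

Feb 2 2001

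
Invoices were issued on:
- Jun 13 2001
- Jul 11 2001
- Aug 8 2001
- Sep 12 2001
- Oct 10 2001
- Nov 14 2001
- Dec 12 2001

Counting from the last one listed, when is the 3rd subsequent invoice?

Mar 13 2002

All dates are Wednesdays, 28, 28, 35, 28, 35, 28 days apart.
Specifically, the 2nd Wednesday of each month.
January 2002 — 2nd Wednesday is Jan 9 2002.
February 2002 — 2nd Wednesday is Feb 13 2002.
2nd Wednesday of March 2002: Mar 13 2002.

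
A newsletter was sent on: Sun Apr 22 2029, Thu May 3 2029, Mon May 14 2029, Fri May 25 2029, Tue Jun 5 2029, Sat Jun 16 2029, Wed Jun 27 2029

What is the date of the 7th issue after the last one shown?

Wed Sep 12 2029

The spacing is 11, 11, 11, 11, 11, 11 days — always 11 days.
Wed Jun 27 2029 + 11 days = Sun Jul 8 2029.
Sun Jul 8 2029 + 11 days = Thu Jul 19 2029.
Thu Jul 19 2029 + 11 days = Mon Jul 30 2029.
Mon Jul 30 2029 + 11 days = Fri Aug 10 2029.
Fri Aug 10 2029 + 11 days = Tue Aug 21 2029.
Tue Aug 21 2029 + 11 days = Sat Sep 1 2029.
Sat Sep 1 2029 + 11 days = Wed Sep 12 2029.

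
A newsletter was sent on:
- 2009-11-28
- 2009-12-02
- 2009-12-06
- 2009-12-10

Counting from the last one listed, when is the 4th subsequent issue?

2009-12-26

Every event comes 4 days after the last (4, 4, 4).
2009-12-10 + 4 days = 2009-12-14.
2009-12-14 + 4 days = 2009-12-18.
2009-12-18 + 4 days = 2009-12-22.
2009-12-22 + 4 days = 2009-12-26.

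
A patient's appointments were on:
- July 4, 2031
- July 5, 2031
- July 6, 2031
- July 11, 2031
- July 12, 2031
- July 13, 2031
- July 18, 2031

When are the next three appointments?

July 19, 2031; July 20, 2031; July 25, 2031

The gap pattern 1, 1, 5, 1, 1, 5 repeats every 3 events.
These are the Fridays, Saturdays and Sundays of each week.
Next Saturday: July 19, 2031.
The following Sunday is July 20, 2031.
The following Friday is July 25, 2031.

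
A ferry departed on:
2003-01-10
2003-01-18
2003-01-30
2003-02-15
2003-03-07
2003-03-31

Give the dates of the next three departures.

Gaps: 8, 12, 16, 20, 24 days — each gap is 4 larger than the previous one.
Next gap: 28 days. 2003-03-31 + 28 days = 2003-04-28.
Next gap: 32 days. 2003-04-28 + 32 days = 2003-05-30.
Next gap: 36 days. 2003-05-30 + 36 days = 2003-07-05.

2003-04-28, 2003-05-30, 2003-07-05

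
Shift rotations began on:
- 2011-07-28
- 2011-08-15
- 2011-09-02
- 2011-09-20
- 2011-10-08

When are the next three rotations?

2011-10-26, 2011-11-13, 2011-12-01

The spacing is 18, 18, 18, 18 days — always 18 days.
2011-10-08 + 18 days = 2011-10-26.
2011-10-26 + 18 days = 2011-11-13.
2011-11-13 + 18 days = 2011-12-01.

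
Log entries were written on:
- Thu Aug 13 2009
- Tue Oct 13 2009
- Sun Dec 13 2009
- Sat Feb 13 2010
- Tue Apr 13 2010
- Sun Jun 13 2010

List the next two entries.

Fri Aug 13 2010, Wed Oct 13 2010

Gaps: 61, 61, 62, 59, 61 days — not constant. Every event is on the 13th of the month.
Pattern: the 13th of every 2 months.
August 2010: Fri Aug 13 2010.
October 2010: Wed Oct 13 2010.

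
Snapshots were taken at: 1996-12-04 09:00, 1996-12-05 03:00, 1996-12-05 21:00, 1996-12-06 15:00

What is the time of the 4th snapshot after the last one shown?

1996-12-09 15:00

The interval is a steady 18 hours (18, 18, 18).
1996-12-06 15:00 + 18 h = 1996-12-07 09:00.
1996-12-07 09:00 + 18 h = 1996-12-08 03:00.
1996-12-08 03:00 + 18 h = 1996-12-08 21:00.
1996-12-08 21:00 + 18 h = 1996-12-09 15:00.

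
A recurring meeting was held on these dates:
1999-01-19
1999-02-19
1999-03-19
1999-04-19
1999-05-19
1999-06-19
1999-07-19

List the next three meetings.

1999-08-19, 1999-09-19, 1999-10-19

Gaps: 31, 28, 31, 30, 31, 30 days — not constant. Every event is on the 19th of the month.
Pattern: the 19th of each month.
Next: August 1999 → 1999-08-19.
Next: September 1999 → 1999-09-19.
October 1999: 1999-10-19.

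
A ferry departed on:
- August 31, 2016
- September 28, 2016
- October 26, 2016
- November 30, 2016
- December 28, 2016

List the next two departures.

Every date is a Wednesday; gaps 28, 28, 35, 28 days.
Each is the last Wednesday of its month (at least one falls on the 29th or later, ruling out '4th Wednesday').
Last Wednesday of January 2017: January 25, 2017.
Last Wednesday of February 2017: February 22, 2017.

January 25, 2017; February 22, 2017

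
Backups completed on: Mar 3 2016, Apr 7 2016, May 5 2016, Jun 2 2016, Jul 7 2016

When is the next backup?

Aug 4 2016

These are Thursdays at 28- or 35-day spacing (35, 28, 28, 35).
The pattern: 1st Thursday of the month.
1st Thursday of August 2016: Aug 4 2016.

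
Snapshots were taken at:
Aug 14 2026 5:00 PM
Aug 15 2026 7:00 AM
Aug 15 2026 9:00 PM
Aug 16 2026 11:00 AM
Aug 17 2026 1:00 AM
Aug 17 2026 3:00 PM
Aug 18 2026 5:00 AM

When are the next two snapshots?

Aug 18 2026 7:00 PM, Aug 19 2026 9:00 AM

Spacing: 14, 14, 14, 14, 14, 14 h — constant 14 h.
Aug 18 2026 5:00 AM + 14 h = Aug 18 2026 7:00 PM.
Aug 18 2026 7:00 PM + 14 h = Aug 19 2026 9:00 AM.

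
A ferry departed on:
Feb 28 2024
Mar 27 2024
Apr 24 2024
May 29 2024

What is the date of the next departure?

Jun 26 2024

These are Wednesdays with 28, 28, 35-day gaps.
Each is the final Wednesday of its month — May 29 2024 is past the 28th, so '4th Wednesday' doesn't fit.
Last Wednesday of June 2024: Jun 26 2024.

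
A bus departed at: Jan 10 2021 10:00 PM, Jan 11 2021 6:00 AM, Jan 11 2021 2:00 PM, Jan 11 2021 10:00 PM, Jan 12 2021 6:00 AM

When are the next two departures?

The interval is a steady 8 hours (8, 8, 8, 8).
Jan 12 2021 6:00 AM + 8 h = Jan 12 2021 2:00 PM.
Jan 12 2021 2:00 PM + 8 h = Jan 12 2021 10:00 PM.

Jan 12 2021 2:00 PM, Jan 12 2021 10:00 PM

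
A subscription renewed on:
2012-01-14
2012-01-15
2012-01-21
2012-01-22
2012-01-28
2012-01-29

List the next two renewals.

2012-02-04, 2012-02-05

Gaps: 1, 6, 1, 6, 1 days — not constant, but cyclic with period 2.
The events fall on every Saturday and Sunday.
The following Saturday is 2012-02-04.
The following Sunday is 2012-02-05.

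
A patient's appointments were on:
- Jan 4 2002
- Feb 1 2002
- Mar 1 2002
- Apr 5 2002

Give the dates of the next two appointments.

These are Fridays at 28- or 35-day spacing (28, 28, 35).
The pattern: 1st Friday of the month.
May 2002 — 1st Friday is May 3 2002.
June 2002 — 1st Friday is Jun 7 2002.

May 3 2002, Jun 7 2002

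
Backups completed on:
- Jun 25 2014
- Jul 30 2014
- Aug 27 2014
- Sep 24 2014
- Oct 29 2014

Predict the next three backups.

These are Wednesdays with 35, 28, 28, 35-day gaps.
Each is the final Wednesday of its month — Jul 30 2014 is past the 28th, so '4th Wednesday' doesn't fit.
Last Wednesday of November 2014: Nov 26 2014.
Last Wednesday of December 2014: Dec 31 2014.
Last Wednesday of January 2015: Jan 28 2015.

Nov 26 2014, Dec 31 2014, Jan 28 2015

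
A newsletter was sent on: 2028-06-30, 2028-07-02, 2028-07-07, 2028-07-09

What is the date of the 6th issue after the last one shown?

2028-07-30

Every event lands on a Friday or Sunday (gaps cycle 2, 5, 2).
So the schedule is: every Friday and Sunday.
The following Friday is 2028-07-14.
Next Sunday: 2028-07-16.
Next Friday: 2028-07-21.
Next Sunday: 2028-07-23.
The following Friday is 2028-07-28.
The following Sunday is 2028-07-30.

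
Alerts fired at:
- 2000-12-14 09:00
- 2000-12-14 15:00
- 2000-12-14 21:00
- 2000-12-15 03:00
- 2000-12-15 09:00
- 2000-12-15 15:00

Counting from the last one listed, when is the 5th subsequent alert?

The interval is a steady 6 hours (6, 6, 6, 6, 6).
2000-12-15 15:00 + 6 h = 2000-12-15 21:00.
2000-12-15 21:00 + 6 h = 2000-12-16 03:00.
2000-12-16 03:00 + 6 h = 2000-12-16 09:00.
2000-12-16 09:00 + 6 h = 2000-12-16 15:00.
2000-12-16 15:00 + 6 h = 2000-12-16 21:00.

2000-12-16 21:00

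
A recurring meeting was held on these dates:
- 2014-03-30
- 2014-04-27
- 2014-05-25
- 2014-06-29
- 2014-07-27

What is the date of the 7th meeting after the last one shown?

Every date is a Sunday; gaps 28, 28, 35, 28 days.
Each is the last Sunday of its month (at least one falls on the 29th or later, ruling out '4th Sunday').
August 2014 ends with Sunday 2014-08-31.
September 2014 ends with Sunday 2014-09-28.
October 2014 ends with Sunday 2014-10-26.
November 2014 ends with Sunday 2014-11-30.
Last Sunday of December 2014: 2014-12-28.
January 2015 ends with Sunday 2015-01-25.
Last Sunday of February 2015: 2015-02-22.

2015-02-22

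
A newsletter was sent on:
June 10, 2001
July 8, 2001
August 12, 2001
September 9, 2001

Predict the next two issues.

Gaps: 28, 35, 28 days — a mix of 28 and 35. Every date is a Sunday.
Each is the 2nd Sunday of its month.
2nd Sunday of October 2001: October 14, 2001.
2nd Sunday of November 2001: November 11, 2001.

October 14, 2001; November 11, 2001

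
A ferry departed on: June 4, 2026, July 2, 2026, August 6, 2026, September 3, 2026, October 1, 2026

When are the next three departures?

November 5, 2026; December 3, 2026; January 7, 2027

Gaps: 28, 35, 28, 28 days — a mix of 28 and 35. Every date is a Thursday.
Each is the 1st Thursday of its month.
November 2026 — 1st Thursday is November 5, 2026.
December 2026 — 1st Thursday is December 3, 2026.
January 2027 — 1st Thursday is January 7, 2027.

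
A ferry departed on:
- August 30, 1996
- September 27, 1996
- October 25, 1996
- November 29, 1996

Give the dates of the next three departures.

All Fridays; the gaps (28, 28, 35) vary with month length.
This is the last Friday of each month.
Last Friday of December 1996: December 27, 1996.
Last Friday of January 1997: January 31, 1997.
Last Friday of February 1997: February 28, 1997.

December 27, 1996; January 31, 1997; February 28, 1997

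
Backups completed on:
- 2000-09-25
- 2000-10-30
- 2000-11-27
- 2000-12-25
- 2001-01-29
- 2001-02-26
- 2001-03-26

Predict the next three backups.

These are Mondays with 35, 28, 28, 35, 28, 28-day gaps.
Each is the final Monday of its month — 2000-10-30 is past the 28th, so '4th Monday' doesn't fit.
Last Monday of April 2001: 2001-04-30.
May 2001 ends with Monday 2001-05-28.
June 2001 ends with Monday 2001-06-25.

2001-04-30, 2001-05-28, 2001-06-25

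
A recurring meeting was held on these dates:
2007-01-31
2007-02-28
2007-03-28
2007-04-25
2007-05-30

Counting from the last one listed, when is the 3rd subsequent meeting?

2007-08-29

All Wednesdays; the gaps (28, 28, 28, 35) vary with month length.
This is the last Wednesday of each month.
Last Wednesday of June 2007: 2007-06-27.
Last Wednesday of July 2007: 2007-07-25.
August 2007 ends with Wednesday 2007-08-29.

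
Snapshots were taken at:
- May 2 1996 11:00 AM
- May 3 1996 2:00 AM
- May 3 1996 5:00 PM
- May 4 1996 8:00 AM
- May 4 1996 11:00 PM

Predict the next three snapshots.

May 5 1996 2:00 PM, May 6 1996 5:00 AM, May 6 1996 8:00 PM

The interval is a steady 15 hours (15, 15, 15, 15).
May 4 1996 11:00 PM + 15 h = May 5 1996 2:00 PM.
May 5 1996 2:00 PM + 15 h = May 6 1996 5:00 AM.
May 6 1996 5:00 AM + 15 h = May 6 1996 8:00 PM.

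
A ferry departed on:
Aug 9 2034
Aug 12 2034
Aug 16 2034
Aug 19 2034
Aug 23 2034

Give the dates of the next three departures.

Every event lands on a Wednesday or Saturday (gaps cycle 3, 4, 3, 4).
So the schedule is: every Wednesday and Saturday.
Next Saturday: Aug 26 2034.
Next Wednesday: Aug 30 2034.
Next Saturday: Sep 2 2034.

Aug 26 2034, Aug 30 2034, Sep 2 2034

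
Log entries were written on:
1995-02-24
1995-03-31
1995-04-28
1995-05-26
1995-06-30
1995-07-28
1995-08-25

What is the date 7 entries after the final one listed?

Every date is a Friday; gaps 35, 28, 28, 35, 28, 28 days.
Each is the last Friday of its month (at least one falls on the 29th or later, ruling out '4th Friday').
Last Friday of September 1995: 1995-09-29.
October 1995 ends with Friday 1995-10-27.
November 1995 ends with Friday 1995-11-24.
Last Friday of December 1995: 1995-12-29.
Last Friday of January 1996: 1996-01-26.
Last Friday of February 1996: 1996-02-23.
March 1996 ends with Friday 1996-03-29.

1996-03-29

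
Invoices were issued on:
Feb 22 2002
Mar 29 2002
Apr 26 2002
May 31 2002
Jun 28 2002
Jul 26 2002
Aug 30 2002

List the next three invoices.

Sep 27 2002, Oct 25 2002, Nov 29 2002

These are Fridays with 35, 28, 35, 28, 28, 35-day gaps.
Each is the final Friday of its month — Mar 29 2002 is past the 28th, so '4th Friday' doesn't fit.
Last Friday of September 2002: Sep 27 2002.
Last Friday of October 2002: Oct 25 2002.
Last Friday of November 2002: Nov 29 2002.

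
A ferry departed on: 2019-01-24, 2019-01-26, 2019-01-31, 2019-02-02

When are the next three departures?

Gaps: 2, 5, 2 days — not constant, but cyclic with period 2.
The events fall on every Thursday and Saturday.
The following Thursday is 2019-02-07.
Next Saturday: 2019-02-09.
The following Thursday is 2019-02-14.

2019-02-07, 2019-02-09, 2019-02-14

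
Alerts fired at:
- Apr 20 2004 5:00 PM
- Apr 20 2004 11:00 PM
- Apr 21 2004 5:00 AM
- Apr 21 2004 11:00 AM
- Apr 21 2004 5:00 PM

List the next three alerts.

The interval is a steady 6 hours (6, 6, 6, 6).
Apr 21 2004 5:00 PM + 6 h = Apr 21 2004 11:00 PM.
Apr 21 2004 11:00 PM + 6 h = Apr 22 2004 5:00 AM.
Apr 22 2004 5:00 AM + 6 h = Apr 22 2004 11:00 AM.

Apr 21 2004 11:00 PM, Apr 22 2004 5:00 AM, Apr 22 2004 11:00 AM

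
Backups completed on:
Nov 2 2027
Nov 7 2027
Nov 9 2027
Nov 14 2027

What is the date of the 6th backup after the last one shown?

Dec 5 2027

Every event lands on a Tuesday or Sunday (gaps cycle 5, 2, 5).
So the schedule is: every Tuesday and Sunday.
The following Tuesday is Nov 16 2027.
Next Sunday: Nov 21 2027.
Next Tuesday: Nov 23 2027.
Next Sunday: Nov 28 2027.
The following Tuesday is Nov 30 2027.
Next Sunday: Dec 5 2027.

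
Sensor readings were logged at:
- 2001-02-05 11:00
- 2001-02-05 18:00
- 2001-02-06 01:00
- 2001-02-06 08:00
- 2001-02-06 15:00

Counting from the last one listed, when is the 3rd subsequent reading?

2001-02-07 12:00

Gaps: 7, 7, 7, 7 hours — each event is 7 hours after the previous one.
2001-02-06 15:00 + 7 h = 2001-02-06 22:00.
2001-02-06 22:00 + 7 h = 2001-02-07 05:00.
2001-02-07 05:00 + 7 h = 2001-02-07 12:00.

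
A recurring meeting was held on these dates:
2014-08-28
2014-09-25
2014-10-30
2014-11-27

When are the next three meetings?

2014-12-25, 2015-01-29, 2015-02-26

All Thursdays; the gaps (28, 35, 28) vary with month length.
This is the last Thursday of each month.
Last Thursday of December 2014: 2014-12-25.
January 2015 ends with Thursday 2015-01-29.
Last Thursday of February 2015: 2015-02-26.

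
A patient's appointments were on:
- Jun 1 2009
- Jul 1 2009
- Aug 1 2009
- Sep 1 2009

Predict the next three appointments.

Oct 1 2009, Nov 1 2009, Dec 1 2009

Gaps: 30, 31, 31 days — not constant. Every event is on the 1st of the month.
Pattern: the 1st of each month.
October 2009: Oct 1 2009.
Next: November 2009 → Nov 1 2009.
Next: December 2009 → Dec 1 2009.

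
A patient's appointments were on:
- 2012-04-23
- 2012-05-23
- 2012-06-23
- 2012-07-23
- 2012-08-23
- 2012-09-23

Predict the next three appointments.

2012-10-23, 2012-11-23, 2012-12-23

Gaps: 30, 31, 30, 31, 31 days — not constant. Every event is on the 23rd of the month.
Pattern: the 23rd of each month.
October 2012: 2012-10-23.
Next: November 2012 → 2012-11-23.
Next: December 2012 → 2012-12-23.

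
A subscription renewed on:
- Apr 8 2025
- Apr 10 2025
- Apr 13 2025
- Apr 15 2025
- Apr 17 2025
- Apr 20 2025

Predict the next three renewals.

Apr 22 2025, Apr 24 2025, Apr 27 2025

The gap pattern 2, 3, 2, 2, 3 repeats every 3 events.
These are the Tuesdays, Thursdays and Sundays of each week.
Next Tuesday: Apr 22 2025.
Next Thursday: Apr 24 2025.
The following Sunday is Apr 27 2025.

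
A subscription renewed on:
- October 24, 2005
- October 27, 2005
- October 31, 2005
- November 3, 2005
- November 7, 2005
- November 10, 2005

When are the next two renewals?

November 14, 2005; November 17, 2005

The gap pattern 3, 4, 3, 4, 3 repeats every 2 events.
These are the Mondays and Thursdays of each week.
The following Monday is November 14, 2005.
The following Thursday is November 17, 2005.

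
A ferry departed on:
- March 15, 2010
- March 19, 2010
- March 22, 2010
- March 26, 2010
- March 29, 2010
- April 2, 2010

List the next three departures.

April 5, 2010; April 9, 2010; April 12, 2010

The gap pattern 4, 3, 4, 3, 4 repeats every 2 events.
These are the Mondays and Fridays of each week.
Next Monday: April 5, 2010.
Next Friday: April 9, 2010.
The following Monday is April 12, 2010.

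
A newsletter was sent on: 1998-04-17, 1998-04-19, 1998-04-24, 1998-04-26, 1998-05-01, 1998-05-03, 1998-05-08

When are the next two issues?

1998-05-10, 1998-05-15

Gaps: 2, 5, 2, 5, 2, 5 days — not constant, but cyclic with period 2.
The events fall on every Friday and Sunday.
Next Sunday: 1998-05-10.
Next Friday: 1998-05-15.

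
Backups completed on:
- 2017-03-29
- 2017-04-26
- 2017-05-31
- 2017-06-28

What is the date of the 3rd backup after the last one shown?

These are Wednesdays with 28, 35, 28-day gaps.
Each is the final Wednesday of its month — 2017-03-29 is past the 28th, so '4th Wednesday' doesn't fit.
July 2017 ends with Wednesday 2017-07-26.
Last Wednesday of August 2017: 2017-08-30.
Last Wednesday of September 2017: 2017-09-27.

2017-09-27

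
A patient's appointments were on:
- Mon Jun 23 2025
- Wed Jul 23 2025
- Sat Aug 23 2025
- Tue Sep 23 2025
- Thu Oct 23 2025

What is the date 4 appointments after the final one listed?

Mon Feb 23 2026

Each date is the 23rd; the gaps (30, 31, 31, 30) track the month lengths.
The rule is the 23rd of each month.
Next: November 2025 → Sun Nov 23 2025.
December 2025: Tue Dec 23 2025.
January 2026: Fri Jan 23 2026.
February 2026: Mon Feb 23 2026.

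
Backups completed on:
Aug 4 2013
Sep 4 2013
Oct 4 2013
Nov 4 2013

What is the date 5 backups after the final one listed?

Apr 4 2014

Each date is the 4th; the gaps (31, 30, 31) track the month lengths.
The rule is the 4th of each month.
December 2013: Dec 4 2013.
Next: January 2014 → Jan 4 2014.
February 2014: Feb 4 2014.
Next: March 2014 → Mar 4 2014.
April 2014: Apr 4 2014.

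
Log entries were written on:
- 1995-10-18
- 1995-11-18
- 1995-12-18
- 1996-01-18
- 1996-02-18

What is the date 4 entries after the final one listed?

1996-06-18

Each date is the 18th; the gaps (31, 30, 31, 31) track the month lengths.
The rule is the 18th of each month.
March 1996: 1996-03-18.
April 1996: 1996-04-18.
Next: May 1996 → 1996-05-18.
June 1996: 1996-06-18.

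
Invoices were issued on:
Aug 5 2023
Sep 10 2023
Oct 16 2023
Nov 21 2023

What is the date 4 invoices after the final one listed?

Apr 13 2024

Every event comes 36 days after the last (36, 36, 36).
Nov 21 2023 + 36 days = Dec 27 2023.
Dec 27 2023 + 36 days = Feb 1 2024.
Feb 1 2024 + 36 days = Mar 8 2024.
Mar 8 2024 + 36 days = Apr 13 2024.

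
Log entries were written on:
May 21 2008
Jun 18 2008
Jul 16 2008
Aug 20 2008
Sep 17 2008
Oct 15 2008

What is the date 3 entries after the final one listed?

These are Wednesdays at 28- or 35-day spacing (28, 28, 35, 28, 28).
The pattern: 3rd Wednesday of the month.
November 2008 — 3rd Wednesday is Nov 19 2008.
3rd Wednesday of December 2008: Dec 17 2008.
January 2009 — 3rd Wednesday is Jan 21 2009.

Jan 21 2009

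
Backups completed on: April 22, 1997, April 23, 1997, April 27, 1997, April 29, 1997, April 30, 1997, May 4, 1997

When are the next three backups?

Gaps: 1, 4, 2, 1, 4 days — not constant, but cyclic with period 3.
The events fall on every Tuesday, Wednesday and Sunday.
Next Tuesday: May 6, 1997.
Next Wednesday: May 7, 1997.
The following Sunday is May 11, 1997.

May 6, 1997; May 7, 1997; May 11, 1997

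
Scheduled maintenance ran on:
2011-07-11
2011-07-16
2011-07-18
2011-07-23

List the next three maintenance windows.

The gap pattern 5, 2, 5 repeats every 2 events.
These are the Mondays and Saturdays of each week.
The following Monday is 2011-07-25.
Next Saturday: 2011-07-30.
The following Monday is 2011-08-01.

2011-07-25, 2011-07-30, 2011-08-01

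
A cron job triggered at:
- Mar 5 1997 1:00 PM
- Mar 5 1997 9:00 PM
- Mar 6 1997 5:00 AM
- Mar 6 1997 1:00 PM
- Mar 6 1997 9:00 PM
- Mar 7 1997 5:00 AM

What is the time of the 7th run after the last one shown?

Spacing: 8, 8, 8, 8, 8 h — constant 8 h.
Mar 7 1997 5:00 AM + 8 h = Mar 7 1997 1:00 PM.
Mar 7 1997 1:00 PM + 8 h = Mar 7 1997 9:00 PM.
Mar 7 1997 9:00 PM + 8 h = Mar 8 1997 5:00 AM.
Mar 8 1997 5:00 AM + 8 h = Mar 8 1997 1:00 PM.
Mar 8 1997 1:00 PM + 8 h = Mar 8 1997 9:00 PM.
Mar 8 1997 9:00 PM + 8 h = Mar 9 1997 5:00 AM.
Mar 9 1997 5:00 AM + 8 h = Mar 9 1997 1:00 PM.

Mar 9 1997 1:00 PM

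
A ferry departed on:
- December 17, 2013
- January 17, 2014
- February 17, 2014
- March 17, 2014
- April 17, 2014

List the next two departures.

May 17, 2014; June 17, 2014

The day-of-month is always 17 (31, 31, 28, 31 days between events).
So this recurs on the 17th of each month.
Next: May 2014 → May 17, 2014.
Next: June 2014 → June 17, 2014.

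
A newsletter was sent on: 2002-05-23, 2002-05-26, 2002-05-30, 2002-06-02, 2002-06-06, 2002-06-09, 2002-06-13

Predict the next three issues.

2002-06-16, 2002-06-20, 2002-06-23

Every event lands on a Thursday or Sunday (gaps cycle 3, 4, 3, 4, 3, 4).
So the schedule is: every Thursday and Sunday.
Next Sunday: 2002-06-16.
Next Thursday: 2002-06-20.
Next Sunday: 2002-06-23.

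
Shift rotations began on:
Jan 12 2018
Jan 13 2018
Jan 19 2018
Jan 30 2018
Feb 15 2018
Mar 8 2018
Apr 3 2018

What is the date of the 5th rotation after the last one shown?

Oct 25 2018

Intervals are 1, 6, 11, 16, 21, 26 days — an arithmetic progression with common difference 5.
Next gap: 31 days. Apr 3 2018 + 31 days = May 4 2018.
Next gap: 36 days. May 4 2018 + 36 days = Jun 9 2018.
Next gap: 41 days. Jun 9 2018 + 41 days = Jul 20 2018.
Next gap: 46 days. Jul 20 2018 + 46 days = Sep 4 2018.
Next gap: 51 days. Sep 4 2018 + 51 days = Oct 25 2018.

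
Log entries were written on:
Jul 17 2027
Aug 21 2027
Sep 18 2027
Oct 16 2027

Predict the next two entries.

These are Saturdays at 28- or 35-day spacing (35, 28, 28).
The pattern: 3rd Saturday of the month.
3rd Saturday of November 2027: Nov 20 2027.
December 2027 — 3rd Saturday is Dec 18 2027.

Nov 20 2027, Dec 18 2027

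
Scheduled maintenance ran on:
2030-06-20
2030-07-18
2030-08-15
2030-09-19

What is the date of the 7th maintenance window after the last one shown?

2031-04-17

Gaps: 28, 28, 35 days — a mix of 28 and 35. Every date is a Thursday.
Each is the 3rd Thursday of its month.
October 2030 — 3rd Thursday is 2030-10-17.
November 2030 — 3rd Thursday is 2030-11-21.
December 2030 — 3rd Thursday is 2030-12-19.
January 2031 — 3rd Thursday is 2031-01-16.
February 2031 — 3rd Thursday is 2031-02-20.
3rd Thursday of March 2031: 2031-03-20.
April 2031 — 3rd Thursday is 2031-04-17.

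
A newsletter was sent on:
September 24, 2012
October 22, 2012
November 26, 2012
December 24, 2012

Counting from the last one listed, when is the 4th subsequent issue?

These are Mondays at 28- or 35-day spacing (28, 35, 28).
The pattern: 4th Monday of the month.
4th Monday of January 2013: January 28, 2013.
4th Monday of February 2013: February 25, 2013.
4th Monday of March 2013: March 25, 2013.
April 2013 — 4th Monday is April 22, 2013.

April 22, 2013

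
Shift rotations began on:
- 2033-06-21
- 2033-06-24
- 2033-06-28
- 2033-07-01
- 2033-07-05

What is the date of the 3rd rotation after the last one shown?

Every event lands on a Tuesday or Friday (gaps cycle 3, 4, 3, 4).
So the schedule is: every Tuesday and Friday.
The following Friday is 2033-07-08.
The following Tuesday is 2033-07-12.
Next Friday: 2033-07-15.

2033-07-15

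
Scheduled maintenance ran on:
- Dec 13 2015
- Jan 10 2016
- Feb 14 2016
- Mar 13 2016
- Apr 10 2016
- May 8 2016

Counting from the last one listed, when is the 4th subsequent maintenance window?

Sep 11 2016

These are Sundays at 28- or 35-day spacing (28, 35, 28, 28, 28).
The pattern: 2nd Sunday of the month.
2nd Sunday of June 2016: Jun 12 2016.
July 2016 — 2nd Sunday is Jul 10 2016.
August 2016 — 2nd Sunday is Aug 14 2016.
September 2016 — 2nd Sunday is Sep 11 2016.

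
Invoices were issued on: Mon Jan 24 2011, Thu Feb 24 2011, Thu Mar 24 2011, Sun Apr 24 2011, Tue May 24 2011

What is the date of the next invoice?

Fri Jun 24 2011

Gaps: 31, 28, 31, 30 days — not constant. Every event is on the 24th of the month.
Pattern: the 24th of each month.
June 2011: Fri Jun 24 2011.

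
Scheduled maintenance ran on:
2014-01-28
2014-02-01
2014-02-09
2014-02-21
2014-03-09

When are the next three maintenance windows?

2014-03-29, 2014-04-22, 2014-05-20

Gaps: 4, 8, 12, 16 days — each gap is 4 larger than the previous one.
Next gap: 20 days. 2014-03-09 + 20 days = 2014-03-29.
Next gap: 24 days. 2014-03-29 + 24 days = 2014-04-22.
Next gap: 28 days. 2014-04-22 + 28 days = 2014-05-20.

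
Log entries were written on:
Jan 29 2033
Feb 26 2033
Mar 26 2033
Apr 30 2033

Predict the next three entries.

These are Saturdays with 28, 28, 35-day gaps.
Each is the final Saturday of its month — Jan 29 2033 is past the 28th, so '4th Saturday' doesn't fit.
May 2033 ends with Saturday May 28 2033.
June 2033 ends with Saturday Jun 25 2033.
Last Saturday of July 2033: Jul 30 2033.

May 28 2033, Jun 25 2033, Jul 30 2033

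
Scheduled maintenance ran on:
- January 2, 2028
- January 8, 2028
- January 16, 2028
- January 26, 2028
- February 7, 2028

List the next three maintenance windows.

Gaps: 6, 8, 10, 12 days — each gap is 2 larger than the previous one.
Next gap: 14 days. February 7, 2028 + 14 days = February 21, 2028.
Next gap: 16 days. February 21, 2028 + 16 days = March 8, 2028.
Next gap: 18 days. March 8, 2028 + 18 days = March 26, 2028.

February 21, 2028; March 8, 2028; March 26, 2028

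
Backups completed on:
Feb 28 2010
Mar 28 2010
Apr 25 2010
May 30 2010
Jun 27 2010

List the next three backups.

Jul 25 2010, Aug 29 2010, Sep 26 2010

Every date is a Sunday; gaps 28, 28, 35, 28 days.
Each is the last Sunday of its month (at least one falls on the 29th or later, ruling out '4th Sunday').
July 2010 ends with Sunday Jul 25 2010.
Last Sunday of August 2010: Aug 29 2010.
September 2010 ends with Sunday Sep 26 2010.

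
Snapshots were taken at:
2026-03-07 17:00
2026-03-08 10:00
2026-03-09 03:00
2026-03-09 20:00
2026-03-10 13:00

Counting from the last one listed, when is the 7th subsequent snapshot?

2026-03-15 12:00

Gaps: 17, 17, 17, 17 hours — each event is 17 hours after the previous one.
2026-03-10 13:00 + 17 h = 2026-03-11 06:00.
2026-03-11 06:00 + 17 h = 2026-03-11 23:00.
2026-03-11 23:00 + 17 h = 2026-03-12 16:00.
2026-03-12 16:00 + 17 h = 2026-03-13 09:00.
2026-03-13 09:00 + 17 h = 2026-03-14 02:00.
2026-03-14 02:00 + 17 h = 2026-03-14 19:00.
2026-03-14 19:00 + 17 h = 2026-03-15 12:00.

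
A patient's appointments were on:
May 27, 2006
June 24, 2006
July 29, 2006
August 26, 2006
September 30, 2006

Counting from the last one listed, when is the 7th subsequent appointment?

April 28, 2007

All Saturdays; the gaps (28, 35, 28, 35) vary with month length.
This is the last Saturday of each month.
Last Saturday of October 2006: October 28, 2006.
Last Saturday of November 2006: November 25, 2006.
Last Saturday of December 2006: December 30, 2006.
January 2007 ends with Saturday January 27, 2007.
Last Saturday of February 2007: February 24, 2007.
Last Saturday of March 2007: March 31, 2007.
Last Saturday of April 2007: April 28, 2007.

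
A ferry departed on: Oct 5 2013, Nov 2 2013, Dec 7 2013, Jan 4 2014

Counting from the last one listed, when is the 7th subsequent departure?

All dates are Saturdays, 28, 35, 28 days apart.
Specifically, the 1st Saturday of each month.
February 2014 — 1st Saturday is Feb 1 2014.
March 2014 — 1st Saturday is Mar 1 2014.
1st Saturday of April 2014: Apr 5 2014.
May 2014 — 1st Saturday is May 3 2014.
June 2014 — 1st Saturday is Jun 7 2014.
1st Saturday of July 2014: Jul 5 2014.
August 2014 — 1st Saturday is Aug 2 2014.

Aug 2 2014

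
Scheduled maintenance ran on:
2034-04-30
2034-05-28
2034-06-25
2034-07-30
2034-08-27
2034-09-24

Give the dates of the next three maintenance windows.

2034-10-29, 2034-11-26, 2034-12-31

All Sundays; the gaps (28, 28, 35, 28, 28) vary with month length.
This is the last Sunday of each month.
October 2034 ends with Sunday 2034-10-29.
November 2034 ends with Sunday 2034-11-26.
Last Sunday of December 2034: 2034-12-31.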